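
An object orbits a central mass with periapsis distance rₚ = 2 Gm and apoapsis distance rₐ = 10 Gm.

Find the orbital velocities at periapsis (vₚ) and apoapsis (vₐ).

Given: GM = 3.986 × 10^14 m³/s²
rₚ = 2 Gm = 2 × 10^9 m
rₐ = 10 Gm = 1 × 10^10 m
GM = 3.986 × 10^14 m³/s²
a = (rₚ + rₐ)/2 = 6 × 10^9 m
Vis-viva: v² = GM (2/r − 1/a)
vₚ² = 3.986 × 10^14 × (1 × 10^-9 − 1.66667 × 10^-10) = 332167 m²/s²
vₚ = 576.339 m/s ≈ 576.3 m/s
vₐ² = 3.986 × 10^14 × (2 × 10^-10 − 1.66667 × 10^-10) = 13286.7 m²/s²
vₐ = 115.268 m/s ≈ 115.3 m/s

Final answer: vₚ = 576.3 m/s, vₐ = 115.3 m/s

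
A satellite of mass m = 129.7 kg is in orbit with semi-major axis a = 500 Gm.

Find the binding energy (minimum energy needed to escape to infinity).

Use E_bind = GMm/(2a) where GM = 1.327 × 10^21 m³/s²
a = 500 Gm = 5 × 10^11 m
GM = 1.327 × 10^21 m³/s²
m = 129.7 kg
GMm = 1.327 × 10^21 × 129.7 = 1.72112 × 10^23 m³·kg/s²
2a = 1 × 10^12 m
E_bind = GMm/(2a) = 1.72112 × 10^11 J ≈ 172.1 GJ

Final answer: 172.1 GJ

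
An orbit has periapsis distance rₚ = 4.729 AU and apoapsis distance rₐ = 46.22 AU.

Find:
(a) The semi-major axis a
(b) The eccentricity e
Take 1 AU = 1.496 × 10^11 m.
rₚ = 4.729 AU = 7.07458 × 10^11 m
rₐ = 46.22 AU = 6.91451 × 10^12 m
(a) a = (rₚ + rₐ)/2 = 3.81099 × 10^12 m ≈ 25.47 AU
(b) e = (rₐ − rₚ)/(rₐ + rₚ) = (6.20705 × 10^12) / (7.62197 × 10^12) = 0.814363

Final answer:
(a) a = 25.47 AU
(b) e = 0.8144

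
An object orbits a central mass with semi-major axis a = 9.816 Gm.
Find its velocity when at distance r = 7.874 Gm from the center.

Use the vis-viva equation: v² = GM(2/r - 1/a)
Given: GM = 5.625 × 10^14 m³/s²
a = 9.816 Gm = 9.816 × 10^9 m
r = 7.874 Gm = 7.874 × 10^9 m
GM = 5.625 × 10^14 m³/s²
2/r − 1/a = 2.54001 × 10^-10 − 1.01874 × 10^-10 = 1.52126 × 10^-10 m⁻¹
v² = GM (2/r − 1/a) = 85570.9 m²/s²
v = 292.525 m/s ≈ 292.5 m/s

Final answer: 292.5 m/s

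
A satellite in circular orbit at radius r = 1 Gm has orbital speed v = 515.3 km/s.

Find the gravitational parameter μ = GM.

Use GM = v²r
r = 1 Gm = 1 × 10^9 m
v = 515.3 km/s = 515300 m/s
v² = 2.65534 × 10^11 m²/s²
GM = v²r = 2.65534 × 10^11 × 1 × 10^9 = 2.65534 × 10^20 m³/s²
GM ≈ 2.655 × 10^20 m³/s²

Final answer: GM = 2.655 × 10^20 m³/s²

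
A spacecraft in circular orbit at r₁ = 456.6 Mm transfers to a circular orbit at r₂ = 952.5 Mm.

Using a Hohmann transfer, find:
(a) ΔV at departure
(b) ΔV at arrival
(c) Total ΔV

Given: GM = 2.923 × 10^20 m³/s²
r₁ = 456.6 Mm = 4.566 × 10^8 m
r₂ = 952.5 Mm = 9.525 × 10^8 m
GM = 2.923 × 10^20 m³/s²
Transfer ellipse: a_t = (r₁ + r₂)/2 = 7.0455 × 10^8 m
Circular speed at r₁: v₁ = √(GM/r₁) = 800104 m/s
Transfer speed at r₁ (periapsis): v₁ₜ = √(GM(2/r₁ − 1/a_t)) = 930300 m/s
(a) ΔV₁ = v₁ₜ − v₁ = 130196 m/s ≈ 130.2 km/s
Circular speed at r₂: v₂ = √(GM/r₂) = 553964 m/s
Transfer speed at r₂ (apoapsis): v₂ₜ = √(GM(2/r₂ − 1/a_t)) = 445958 m/s
(b) ΔV₂ = v₂ − v₂ₜ = 108006 m/s ≈ 108 km/s
(c) ΔV_total = ΔV₁ + ΔV₂ = 238202 m/s ≈ 238.2 km/s

Final answer:
(a) ΔV₁ = 130.2 km/s
(b) ΔV₂ = 108 km/s
(c) ΔV_total = 238.2 km/s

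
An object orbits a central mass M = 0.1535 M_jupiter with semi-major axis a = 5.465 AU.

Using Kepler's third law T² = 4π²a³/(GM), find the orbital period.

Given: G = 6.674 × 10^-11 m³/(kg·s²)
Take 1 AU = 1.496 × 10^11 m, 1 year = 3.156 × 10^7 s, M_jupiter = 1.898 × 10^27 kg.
M = 0.1535 M_jupiter = 2.91343 × 10^26 kg
GM = G × M = 6.674 × 10^-11 × 2.91343 × 10^26 = 1.94442 × 10^16 m³/s²
a = 5.465 AU = 8.17564 × 10^11 m
a³ = 5.46469 × 10^35 m³
T = 2π √(a³/GM) = 2π √((5.46469 × 10^35) / (1.94442 × 10^16)) = 2π × 5.30136 × 10^9 s
T = 3.33094 × 10^10 s ≈ 1055 years

Final answer: 1055 years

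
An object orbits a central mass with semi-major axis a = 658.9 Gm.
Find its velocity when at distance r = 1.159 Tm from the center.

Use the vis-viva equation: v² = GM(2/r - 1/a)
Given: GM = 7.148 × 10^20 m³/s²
a = 658.9 Gm = 6.589 × 10^11 m
r = 1.159 Tm = 1.159 × 10^12 m
GM = 7.148 × 10^20 m³/s²
2/r − 1/a = 1.72563 × 10^-12 − 1.51768 × 10^-12 = 2.07945 × 10^-13 m⁻¹
v² = GM (2/r − 1/a) = 1.48639 × 10^8 m²/s²
v = 12191.8 m/s ≈ 12.19 km/s

Final answer: 12.19 km/s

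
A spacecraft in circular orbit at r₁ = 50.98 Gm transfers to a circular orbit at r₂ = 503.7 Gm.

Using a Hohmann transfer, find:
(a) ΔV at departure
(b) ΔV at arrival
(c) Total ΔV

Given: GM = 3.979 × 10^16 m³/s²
r₁ = 50.98 Gm = 5.098 × 10^10 m
r₂ = 503.7 Gm = 5.037 × 10^11 m
GM = 3.979 × 10^16 m³/s²
Transfer ellipse: a_t = (r₁ + r₂)/2 = 2.7734 × 10^11 m
Circular speed at r₁: v₁ = √(GM/r₁) = 883.46 m/s
Transfer speed at r₁ (periapsis): v₁ₜ = √(GM(2/r₁ − 1/a_t)) = 1190.6 m/s
(a) ΔV₁ = v₁ₜ − v₁ = 307.142 m/s ≈ 307.1 m/s
Circular speed at r₂: v₂ = √(GM/r₂) = 281.061 m/s
Transfer speed at r₂ (apoapsis): v₂ₜ = √(GM(2/r₂ − 1/a_t)) = 120.502 m/s
(b) ΔV₂ = v₂ − v₂ₜ = 160.559 m/s ≈ 160.6 m/s
(c) ΔV_total = ΔV₁ + ΔV₂ = 467.701 m/s ≈ 467.7 m/s

Final answer:
(a) ΔV₁ = 307.1 m/s
(b) ΔV₂ = 160.6 m/s
(c) ΔV_total = 467.7 m/s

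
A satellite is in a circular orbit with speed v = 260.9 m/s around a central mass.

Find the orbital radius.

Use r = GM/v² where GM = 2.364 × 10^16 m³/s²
v = 260.9 m/s
GM = 2.364 × 10^16 m³/s²
v² = 68068.8 m²/s²
r = GM/v² = (2.364 × 10^16) / 68068.8 = 3.47296 × 10^11 m ≈ 3.473 × 10^11 m

Final answer: 3.473 × 10^11 m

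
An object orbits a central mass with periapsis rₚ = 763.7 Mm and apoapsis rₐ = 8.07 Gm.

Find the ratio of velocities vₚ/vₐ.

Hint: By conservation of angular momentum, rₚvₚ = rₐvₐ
rₚ = 763.7 Mm = 7.637 × 10^8 m
rₐ = 8.07 Gm = 8.07 × 10^9 m
rₚvₚ = rₐvₐ  ⇒  vₚ/vₐ = rₐ/rₚ
vₚ/vₐ = (8.07 × 10^9) / (7.637 × 10^8) = 10.567

Final answer: vₚ/vₐ = 10.57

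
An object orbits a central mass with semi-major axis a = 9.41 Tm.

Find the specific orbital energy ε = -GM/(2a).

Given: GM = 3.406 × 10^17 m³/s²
a = 9.41 Tm = 9.41 × 10^12 m
GM = 3.406 × 10^17 m³/s²
2a = 1.882 × 10^13 m
ε = −GM/(2a) = -18097.8 J/kg ≈ -18.1 kJ/kg

Final answer: -18.1 kJ/kg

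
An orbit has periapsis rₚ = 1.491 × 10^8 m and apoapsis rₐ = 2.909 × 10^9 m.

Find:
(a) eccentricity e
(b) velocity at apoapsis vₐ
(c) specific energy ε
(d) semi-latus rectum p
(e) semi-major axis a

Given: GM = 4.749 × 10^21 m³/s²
rₚ = 1.491 × 10^8 m
rₐ = 2.909 × 10^9 m
GM = 4.749 × 10^21 m³/s²
a = (rₚ + rₐ)/2 = 1.52905 × 10^9 m
e = (rₐ − rₚ)/(rₐ + rₚ) = (2.7599 × 10^9) / (3.0581 × 10^9) = 0.902488
(a) e = 0.902488 ≈ 0.9025
(b) vₐ² = GM (2/rₐ − 1/a) = 4.749 × 10^21 × (6.87521 × 10^-10 − 6.54001 × 10^-10) = 1.59189 × 10^11 m²/s²;  vₐ = 398986 m/s ≈ 399 km/s
(c) 2a = 3.0581 × 10^9 m;  ε = −GM/(2a) = -1.55293 × 10^12 J/kg ≈ -1553 GJ/kg
(d) 1 − e² = 0.185515;  p = a(1 − e²) = 1.52905 × 10^9 × 0.185515 = 2.83661 × 10^8 m ≈ 2.837 × 10^8 m
(e) a = 1.52905 × 10^9 m ≈ 1.529 × 10^9 m

Final answer:
(a) eccentricity e = 0.9025
(b) velocity at apoapsis vₐ = 399 km/s
(c) specific energy ε = -1553 GJ/kg
(d) semi-latus rectum p = 2.837 × 10^8 m
(e) semi-major axis a = 1.529 × 10^9 m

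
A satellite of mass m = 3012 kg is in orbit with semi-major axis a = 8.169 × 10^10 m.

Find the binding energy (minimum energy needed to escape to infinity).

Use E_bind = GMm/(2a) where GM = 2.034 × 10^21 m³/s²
a = 8.169 × 10^10 m
GM = 2.034 × 10^21 m³/s²
m = 3012 kg
GMm = 2.034 × 10^21 × 3012 = 6.12641 × 10^24 m³·kg/s²
2a = 1.6338 × 10^11 m
E_bind = GMm/(2a) = 3.74979 × 10^13 J ≈ 37.5 TJ

Final answer: 37.5 TJ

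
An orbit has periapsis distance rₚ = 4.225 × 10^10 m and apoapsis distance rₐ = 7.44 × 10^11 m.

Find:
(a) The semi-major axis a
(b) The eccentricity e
rₚ = 4.225 × 10^10 m
rₐ = 7.44 × 10^11 m
(a) a = (rₚ + rₐ)/2 = 3.93125 × 10^11 m ≈ 3.931 × 10^11 m
(b) e = (rₐ − rₚ)/(rₐ + rₚ) = (7.0175 × 10^11) / (7.8625 × 10^11) = 0.892528

Final answer:
(a) a = 3.931 × 10^11 m
(b) e = 0.8925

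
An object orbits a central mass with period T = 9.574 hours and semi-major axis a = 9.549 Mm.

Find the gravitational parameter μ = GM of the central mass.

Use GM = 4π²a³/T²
T = 9.574 hours = 34466.4 s
a = 9.549 Mm = 9.549 × 10^6 m
a³ = 8.7071 × 10^20 m³
T² = 1.18793 × 10^9 s²
GM = 4π² × (8.7071 × 10^20) / (1.18793 × 10^9) = 2.89362 × 10^13 m³/s²
GM ≈ 2.894 × 10^13 m³/s²

Final answer: GM = 2.894 × 10^13 m³/s²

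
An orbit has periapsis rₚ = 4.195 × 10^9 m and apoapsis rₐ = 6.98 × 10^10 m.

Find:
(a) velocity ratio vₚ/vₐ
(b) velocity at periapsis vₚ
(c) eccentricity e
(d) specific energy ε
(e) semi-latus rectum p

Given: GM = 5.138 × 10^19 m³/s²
rₚ = 4.195 × 10^9 m
rₐ = 6.98 × 10^10 m
GM = 5.138 × 10^19 m³/s²
a = (rₚ + rₐ)/2 = 3.69975 × 10^10 m
e = (rₐ − rₚ)/(rₐ + rₚ) = (6.5605 × 10^10) / (7.3995 × 10^10) = 0.886614
(a) vₚ/vₐ = rₐ/rₚ (angular momentum) = (6.98 × 10^10) / (4.195 × 10^9) = 16.6389 ≈ 16.64
(b) vₚ² = GM (2/rₚ − 1/a) = 5.138 × 10^19 × (4.76758 × 10^-10 − 2.70289 × 10^-11) = 2.31071 × 10^10 m²/s²;  vₚ = 152010 m/s ≈ 152 km/s
(c) e = 0.886614 ≈ 0.8866
(d) 2a = 7.3995 × 10^10 m;  ε = −GM/(2a) = -6.94371 × 10^8 J/kg ≈ -694.4 MJ/kg
(e) 1 − e² = 0.213916;  p = a(1 − e²) = 3.69975 × 10^10 × 0.213916 = 7.91435 × 10^9 m ≈ 7.914 × 10^9 m

Final answer:
(a) velocity ratio vₚ/vₐ = 16.64
(b) velocity at periapsis vₚ = 152 km/s
(c) eccentricity e = 0.8866
(d) specific energy ε = -694.4 MJ/kg
(e) semi-latus rectum p = 7.914 × 10^9 m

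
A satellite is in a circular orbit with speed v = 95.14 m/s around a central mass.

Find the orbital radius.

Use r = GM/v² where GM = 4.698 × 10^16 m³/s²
v = 95.14 m/s
GM = 4.698 × 10^16 m³/s²
v² = 9051.62 m²/s²
r = GM/v² = (4.698 × 10^16) / 9051.62 = 5.19023 × 10^12 m ≈ 5.19 Tm

Final answer: 5.19 Tm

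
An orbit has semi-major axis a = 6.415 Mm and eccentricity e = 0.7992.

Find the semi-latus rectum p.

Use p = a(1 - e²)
a = 6.415 Mm = 6.415 × 10^6 m
e = 0.7992,  e² = 0.638721,  1 − e² = 0.361279
p = a(1 − e²) = 6.415 × 10^6 m × 0.361279 = 2.31761 × 10^6 m ≈ 2.318 Mm

Final answer: p = 2.318 Mm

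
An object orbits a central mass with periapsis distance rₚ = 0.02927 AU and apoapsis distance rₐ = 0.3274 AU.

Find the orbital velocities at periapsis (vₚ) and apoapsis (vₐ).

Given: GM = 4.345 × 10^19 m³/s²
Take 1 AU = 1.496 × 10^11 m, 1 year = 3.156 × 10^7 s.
rₚ = 0.02927 AU = 4.37879 × 10^9 m
rₐ = 0.3274 AU = 4.8979 × 10^10 m
GM = 4.345 × 10^19 m³/s²
a = (rₚ + rₐ)/2 = 2.66789 × 10^10 m
Vis-viva: v² = GM (2/r − 1/a)
vₚ² = 4.345 × 10^19 × (4.56747 × 10^-10 − 3.74828 × 10^-11) = 1.8217 × 10^10 m²/s²
vₚ = 134970 m/s ≈ 28.47 AU/year
vₐ² = 4.345 × 10^19 × (4.08338 × 10^-11 − 3.74828 × 10^-11) = 1.45601 × 10^8 m²/s²
vₐ = 12066.5 m/s ≈ 2.546 AU/year

Final answer: vₚ = 28.47 AU/year, vₐ = 2.546 AU/year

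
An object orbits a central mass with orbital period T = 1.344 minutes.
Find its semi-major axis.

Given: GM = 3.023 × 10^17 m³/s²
T = 1.344 minutes = 80.64 s
GM = 3.023 × 10^17 m³/s²
Kepler's third law: a³ = GM T² / (4π²)
T² = 6502.81 s²
a³ = (3.023 × 10^17) × 6502.81 / (4π²) = 4.97943 × 10^19 m³
a = (a³)^(1/3) = 3.67897 × 10^6 m ≈ 3.679 Mm

Final answer: 3.679 Mm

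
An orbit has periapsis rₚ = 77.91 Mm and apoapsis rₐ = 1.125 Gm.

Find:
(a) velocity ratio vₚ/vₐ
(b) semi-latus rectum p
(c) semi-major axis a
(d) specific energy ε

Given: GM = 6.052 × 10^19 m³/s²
rₚ = 77.91 Mm = 7.791 × 10^7 m
rₐ = 1.125 Gm = 1.125 × 10^9 m
GM = 6.052 × 10^19 m³/s²
a = (rₚ + rₐ)/2 = 6.01455 × 10^8 m
e = (rₐ − rₚ)/(rₐ + rₚ) = (1.04709 × 10^9) / (1.20291 × 10^9) = 0.870464
(a) vₚ/vₐ = rₐ/rₚ (angular momentum) = (1.125 × 10^9) / (7.791 × 10^7) = 14.4397 ≈ 14.44
(b) 1 − e² = 0.242292;  p = a(1 − e²) = 6.01455 × 10^8 × 0.242292 = 1.45728 × 10^8 m ≈ 145.7 Mm
(c) a = 6.01455 × 10^8 m ≈ 601.5 Mm
(d) 2a = 1.20291 × 10^9 m;  ε = −GM/(2a) = -5.03113 × 10^10 J/kg ≈ -50.31 GJ/kg

Final answer:
(a) velocity ratio vₚ/vₐ = 14.44
(b) semi-latus rectum p = 145.7 Mm
(c) semi-major axis a = 601.5 Mm
(d) specific energy ε = -50.31 GJ/kg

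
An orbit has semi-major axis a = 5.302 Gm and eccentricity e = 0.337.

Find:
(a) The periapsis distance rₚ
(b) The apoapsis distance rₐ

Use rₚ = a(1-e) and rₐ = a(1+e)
a = 5.302 Gm = 5.302 × 10^9 m
e = 0.337:  1 − e = 0.663,  1 + e = 1.337
(a) rₚ = a(1 − e) = 5.302 × 10^9 m × 0.663 = 3.51523 × 10^9 m ≈ 3.515 Gm
(b) rₐ = a(1 + e) = 5.302 × 10^9 m × 1.337 = 7.08877 × 10^9 m ≈ 7.089 Gm

Final answer:
(a) rₚ = 3.515 Gm
(b) rₐ = 7.089 Gm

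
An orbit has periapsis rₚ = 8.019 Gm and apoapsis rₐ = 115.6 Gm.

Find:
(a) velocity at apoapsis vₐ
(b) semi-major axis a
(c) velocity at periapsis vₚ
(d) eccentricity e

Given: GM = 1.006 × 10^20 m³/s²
rₚ = 8.019 Gm = 8.019 × 10^9 m
rₐ = 115.6 Gm = 1.156 × 10^11 m
GM = 1.006 × 10^20 m³/s²
a = (rₚ + rₐ)/2 = 6.18095 × 10^10 m
e = (rₐ − rₚ)/(rₐ + rₚ) = (1.07581 × 10^11) / (1.23619 × 10^11) = 0.870263
(a) vₐ² = GM (2/rₐ − 1/a) = 1.006 × 10^20 × (1.7301 × 10^-11 − 1.61787 × 10^-11) = 1.12903 × 10^8 m²/s²;  vₐ = 10625.6 m/s ≈ 10.63 km/s
(b) a = 6.18095 × 10^10 m ≈ 61.81 Gm
(c) vₚ² = GM (2/rₚ − 1/a) = 1.006 × 10^20 × (2.49408 × 10^-10 − 1.61787 × 10^-11) = 2.34628 × 10^10 m²/s²;  vₚ = 153176 m/s ≈ 153.2 km/s
(d) e = 0.870263 ≈ 0.8703

Final answer:
(a) velocity at apoapsis vₐ = 10.63 km/s
(b) semi-major axis a = 61.81 Gm
(c) velocity at periapsis vₚ = 153.2 km/s
(d) eccentricity e = 0.8703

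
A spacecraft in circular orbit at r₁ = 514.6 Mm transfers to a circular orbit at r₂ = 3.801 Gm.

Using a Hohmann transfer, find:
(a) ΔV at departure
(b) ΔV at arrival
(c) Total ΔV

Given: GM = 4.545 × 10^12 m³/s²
r₁ = 514.6 Mm = 5.146 × 10^8 m
r₂ = 3.801 Gm = 3.801 × 10^9 m
GM = 4.545 × 10^12 m³/s²
Transfer ellipse: a_t = (r₁ + r₂)/2 = 2.1578 × 10^9 m
Circular speed at r₁: v₁ = √(GM/r₁) = 93.9793 m/s
Transfer speed at r₁ (periapsis): v₁ₜ = √(GM(2/r₁ − 1/a_t)) = 124.731 m/s
(a) ΔV₁ = v₁ₜ − v₁ = 30.752 m/s ≈ 30.75 m/s
Circular speed at r₂: v₂ = √(GM/r₂) = 34.5794 m/s
Transfer speed at r₂ (apoapsis): v₂ₜ = √(GM(2/r₂ − 1/a_t)) = 16.8868 m/s
(b) ΔV₂ = v₂ − v₂ₜ = 17.6926 m/s ≈ 17.69 m/s
(c) ΔV_total = ΔV₁ + ΔV₂ = 48.4447 m/s ≈ 48.44 m/s

Final answer:
(a) ΔV₁ = 30.75 m/s
(b) ΔV₂ = 17.69 m/s
(c) ΔV_total = 48.44 m/s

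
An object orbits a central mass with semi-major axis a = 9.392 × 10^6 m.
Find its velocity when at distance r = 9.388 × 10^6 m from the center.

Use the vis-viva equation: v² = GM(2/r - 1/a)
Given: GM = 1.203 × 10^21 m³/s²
a = 9.392 × 10^6 m
r = 9.388 × 10^6 m
GM = 1.203 × 10^21 m³/s²
2/r − 1/a = 2.13038 × 10^-7 − 1.06474 × 10^-7 = 1.06564 × 10^-7 m⁻¹
v² = GM (2/r − 1/a) = 1.28197 × 10^14 m²/s²
v = 1.13224 × 10^7 m/s ≈ 1.132 × 10^4 km/s

Final answer: 1.132 × 10^4 km/s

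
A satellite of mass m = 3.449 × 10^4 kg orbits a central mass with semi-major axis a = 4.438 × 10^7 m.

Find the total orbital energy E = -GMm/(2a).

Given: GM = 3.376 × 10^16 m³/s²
a = 4.438 × 10^7 m
GM = 3.376 × 10^16 m³/s²
2a = 8.876 × 10^7 m
GMm = 3.376 × 10^16 × 34490 = 1.16438 × 10^21 m³·kg/s²
E = −GMm/(2a) = -1.31183 × 10^13 J ≈ -13.12 TJ

Final answer: -13.12 TJ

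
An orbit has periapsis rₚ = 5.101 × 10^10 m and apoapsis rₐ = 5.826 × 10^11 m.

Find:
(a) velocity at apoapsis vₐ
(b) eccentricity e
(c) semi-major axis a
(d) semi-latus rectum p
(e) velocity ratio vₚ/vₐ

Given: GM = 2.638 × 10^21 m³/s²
rₚ = 5.101 × 10^10 m
rₐ = 5.826 × 10^11 m
GM = 2.638 × 10^21 m³/s²
a = (rₚ + rₐ)/2 = 3.16805 × 10^11 m
e = (rₐ − rₚ)/(rₐ + rₚ) = (5.3159 × 10^11) / (6.3361 × 10^11) = 0.838986
(a) vₐ² = GM (2/rₐ − 1/a) = 2.638 × 10^21 × (3.43289 × 10^-12 − 3.15652 × 10^-12) = 7.29067 × 10^8 m²/s²;  vₐ = 27001.2 m/s ≈ 27 km/s
(b) e = 0.838986 ≈ 0.839
(c) a = 3.16805 × 10^11 m ≈ 3.168 × 10^11 m
(d) 1 − e² = 0.296102;  p = a(1 − e²) = 3.16805 × 10^11 × 0.296102 = 9.38067 × 10^10 m ≈ 9.381 × 10^10 m
(e) vₚ/vₐ = rₐ/rₚ (angular momentum) = (5.826 × 10^11) / (5.101 × 10^10) = 11.4213 ≈ 11.42

Final answer:
(a) velocity at apoapsis vₐ = 27 km/s
(b) eccentricity e = 0.839
(c) semi-major axis a = 3.168 × 10^11 m
(d) semi-latus rectum p = 9.381 × 10^10 m
(e) velocity ratio vₚ/vₐ = 11.42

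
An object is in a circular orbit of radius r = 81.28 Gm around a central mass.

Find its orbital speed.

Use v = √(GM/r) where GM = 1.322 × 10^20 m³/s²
r = 81.28 Gm = 8.128 × 10^10 m
GM = 1.322 × 10^20 m³/s²
GM/r = (1.322 × 10^20) / (8.128 × 10^10) = 1.62648 × 10^9 m²/s²
v = √(GM/r) = 40329.6 m/s ≈ 40.33 km/s

Final answer: 40.33 km/s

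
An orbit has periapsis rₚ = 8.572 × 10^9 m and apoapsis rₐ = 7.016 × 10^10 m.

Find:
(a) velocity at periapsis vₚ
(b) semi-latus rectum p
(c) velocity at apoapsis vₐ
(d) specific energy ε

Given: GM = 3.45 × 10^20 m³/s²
rₚ = 8.572 × 10^9 m
rₐ = 7.016 × 10^10 m
GM = 3.45 × 10^20 m³/s²
a = (rₚ + rₐ)/2 = 3.9366 × 10^10 m
e = (rₐ − rₚ)/(rₐ + rₚ) = (6.1588 × 10^10) / (7.8732 × 10^10) = 0.782249
(a) vₚ² = GM (2/rₚ − 1/a) = 3.45 × 10^20 × (2.33318 × 10^-10 − 2.54026 × 10^-11) = 7.17307 × 10^10 m²/s²;  vₚ = 267826 m/s ≈ 267.8 km/s
(b) 1 − e² = 0.388087;  p = a(1 − e²) = 3.9366 × 10^10 × 0.388087 = 1.52774 × 10^10 m ≈ 1.528 × 10^10 m
(c) vₐ² = GM (2/rₐ − 1/a) = 3.45 × 10^20 × (2.85063 × 10^-11 − 2.54026 × 10^-11) = 1.07076 × 10^9 m²/s²;  vₐ = 32722.4 m/s ≈ 32.72 km/s
(d) 2a = 7.8732 × 10^10 m;  ε = −GM/(2a) = -4.38195 × 10^9 J/kg ≈ -4.382 GJ/kg

Final answer:
(a) velocity at periapsis vₚ = 267.8 km/s
(b) semi-latus rectum p = 1.528 × 10^10 m
(c) velocity at apoapsis vₐ = 32.72 km/s
(d) specific energy ε = -4.382 GJ/kg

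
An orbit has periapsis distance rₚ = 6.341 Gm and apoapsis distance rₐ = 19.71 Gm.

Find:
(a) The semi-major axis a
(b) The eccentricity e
rₚ = 6.341 Gm = 6.341 × 10^9 m
rₐ = 19.71 Gm = 1.971 × 10^10 m
(a) a = (rₚ + rₐ)/2 = 1.30255 × 10^10 m ≈ 13.03 Gm
(b) e = (rₐ − rₚ)/(rₐ + rₚ) = (1.3369 × 10^10) / (2.6051 × 10^10) = 0.513186

Final answer:
(a) a = 13.03 Gm
(b) e = 0.5132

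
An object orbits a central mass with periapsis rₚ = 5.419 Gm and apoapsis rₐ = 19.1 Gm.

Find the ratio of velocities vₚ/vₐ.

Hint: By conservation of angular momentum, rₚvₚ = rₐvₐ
rₚ = 5.419 Gm = 5.419 × 10^9 m
rₐ = 19.1 Gm = 1.91 × 10^10 m
rₚvₚ = rₐvₐ  ⇒  vₚ/vₐ = rₐ/rₚ
vₚ/vₐ = (1.91 × 10^10) / (5.419 × 10^9) = 3.52464

Final answer: vₚ/vₐ = 3.525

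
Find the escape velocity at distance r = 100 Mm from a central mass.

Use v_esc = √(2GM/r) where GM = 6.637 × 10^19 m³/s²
r = 100 Mm = 1 × 10^8 m
GM = 6.637 × 10^19 m³/s²
2GM/r = 2 × (6.637 × 10^19) / (1 × 10^8) = 1.3274 × 10^12 m²/s²
v_esc = √(2GM/r) = 1.15213 × 10^6 m/s ≈ 1152 km/s

Final answer: 1152 km/s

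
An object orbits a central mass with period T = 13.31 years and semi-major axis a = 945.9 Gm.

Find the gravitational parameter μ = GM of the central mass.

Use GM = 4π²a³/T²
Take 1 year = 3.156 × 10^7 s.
T = 13.31 years = 4.20064 × 10^8 s
a = 945.9 Gm = 9.459 × 10^11 m
a³ = 8.46322 × 10^35 m³
T² = 1.76453 × 10^17 s²
GM = 4π² × (8.46322 × 10^35) / (1.76453 × 10^17) = 1.8935 × 10^20 m³/s²
GM ≈ 1.894 × 10^20 m³/s²

Final answer: GM = 1.894 × 10^20 m³/s²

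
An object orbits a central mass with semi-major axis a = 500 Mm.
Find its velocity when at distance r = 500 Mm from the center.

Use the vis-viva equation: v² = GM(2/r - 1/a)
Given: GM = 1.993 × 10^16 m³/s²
a = 500 Mm = 5 × 10^8 m
r = 500 Mm = 5 × 10^8 m
GM = 1.993 × 10^16 m³/s²
2/r − 1/a = 4 × 10^-9 − 2 × 10^-9 = 2 × 10^-9 m⁻¹
v² = GM (2/r − 1/a) = 3.986 × 10^7 m²/s²
v = 6313.48 m/s ≈ 6.313 km/s

Final answer: 6.313 km/s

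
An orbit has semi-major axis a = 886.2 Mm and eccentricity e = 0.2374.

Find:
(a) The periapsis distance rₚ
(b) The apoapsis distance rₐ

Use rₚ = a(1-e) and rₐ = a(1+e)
a = 886.2 Mm = 8.862 × 10^8 m
e = 0.2374:  1 − e = 0.7626,  1 + e = 1.2374
(a) rₚ = a(1 − e) = 8.862 × 10^8 m × 0.7626 = 6.75816 × 10^8 m ≈ 675.8 Mm
(b) rₐ = a(1 + e) = 8.862 × 10^8 m × 1.2374 = 1.09658 × 10^9 m ≈ 1.097 Gm

Final answer:
(a) rₚ = 675.8 Mm
(b) rₐ = 1.097 Gm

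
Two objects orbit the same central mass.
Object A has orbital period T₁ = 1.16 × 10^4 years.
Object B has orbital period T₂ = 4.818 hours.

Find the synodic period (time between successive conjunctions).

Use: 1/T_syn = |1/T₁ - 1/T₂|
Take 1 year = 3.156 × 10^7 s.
T₁ = 1.16 × 10^4 years = 3.66096 × 10^11 s
T₂ = 4.818 hours = 17344.8 s
1/T₁ = 2.73152 × 10^-12 s⁻¹
1/T₂ = 5.76542 × 10^-5 s⁻¹
|1/T₁ − 1/T₂| = 5.76542 × 10^-5 s⁻¹
T_syn = 1 / |1/T₁ − 1/T₂| = 17344.8 s ≈ 4.818 hours

Final answer: T_syn = 4.818 hours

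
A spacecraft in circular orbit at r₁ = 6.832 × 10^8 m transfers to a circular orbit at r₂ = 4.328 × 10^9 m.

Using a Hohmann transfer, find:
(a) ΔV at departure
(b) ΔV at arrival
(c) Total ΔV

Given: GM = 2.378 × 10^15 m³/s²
r₁ = 6.832 × 10^8 m
r₂ = 4.328 × 10^9 m
GM = 2.378 × 10^15 m³/s²
Transfer ellipse: a_t = (r₁ + r₂)/2 = 2.5056 × 10^9 m
Circular speed at r₁: v₁ = √(GM/r₁) = 1865.66 m/s
Transfer speed at r₁ (periapsis): v₁ₜ = √(GM(2/r₁ − 1/a_t)) = 2452 m/s
(a) ΔV₁ = v₁ₜ − v₁ = 586.338 m/s ≈ 586.3 m/s
Circular speed at r₂: v₂ = √(GM/r₂) = 741.246 m/s
Transfer speed at r₂ (apoapsis): v₂ₜ = √(GM(2/r₂ − 1/a_t)) = 387.062 m/s
(b) ΔV₂ = v₂ − v₂ₜ = 354.184 m/s ≈ 354.2 m/s
(c) ΔV_total = ΔV₁ + ΔV₂ = 940.522 m/s ≈ 940.5 m/s

Final answer:
(a) ΔV₁ = 586.3 m/s
(b) ΔV₂ = 354.2 m/s
(c) ΔV_total = 940.5 m/s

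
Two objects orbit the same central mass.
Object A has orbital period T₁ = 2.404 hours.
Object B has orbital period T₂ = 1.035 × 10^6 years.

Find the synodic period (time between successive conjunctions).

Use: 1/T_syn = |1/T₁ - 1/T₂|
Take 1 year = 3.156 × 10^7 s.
T₁ = 2.404 hours = 8654.4 s
T₂ = 1.035 × 10^6 years = 3.26646 × 10^13 s
1/T₁ = 0.000115548 s⁻¹
1/T₂ = 3.06142 × 10^-14 s⁻¹
|1/T₁ − 1/T₂| = 0.000115548 s⁻¹
T_syn = 1 / |1/T₁ − 1/T₂| = 8654.4 s ≈ 2.404 hours

Final answer: T_syn = 2.404 hours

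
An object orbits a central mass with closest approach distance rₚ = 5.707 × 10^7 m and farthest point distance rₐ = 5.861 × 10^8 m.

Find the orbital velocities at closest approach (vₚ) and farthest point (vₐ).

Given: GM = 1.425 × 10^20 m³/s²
rₚ = 5.707 × 10^7 m
rₐ = 5.861 × 10^8 m
GM = 1.425 × 10^20 m³/s²
a = (rₚ + rₐ)/2 = 3.21585 × 10^8 m
Vis-viva: v² = GM (2/r − 1/a)
vₚ² = 1.425 × 10^20 × (3.50447 × 10^-8 − 3.1096 × 10^-9) = 4.55075 × 10^12 m²/s²
vₚ = 2.13325 × 10^6 m/s ≈ 2133 km/s
vₐ² = 1.425 × 10^20 × (3.41239 × 10^-9 − 3.1096 × 10^-9) = 4.31475 × 10^10 m²/s²
vₐ = 207720 m/s ≈ 207.7 km/s

Final answer: vₚ = 2133 km/s, vₐ = 207.7 km/s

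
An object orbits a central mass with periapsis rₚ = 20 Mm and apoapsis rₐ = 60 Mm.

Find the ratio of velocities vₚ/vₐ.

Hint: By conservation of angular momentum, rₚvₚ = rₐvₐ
rₚ = 20 Mm = 2 × 10^7 m
rₐ = 60 Mm = 6 × 10^7 m
rₚvₚ = rₐvₐ  ⇒  vₚ/vₐ = rₐ/rₚ
vₚ/vₐ = (6 × 10^7) / (2 × 10^7) = 3

Final answer: vₚ/vₐ = 3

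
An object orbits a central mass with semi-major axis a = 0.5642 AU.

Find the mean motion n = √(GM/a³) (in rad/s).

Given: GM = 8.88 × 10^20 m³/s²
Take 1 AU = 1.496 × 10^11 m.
a = 0.5642 AU = 8.44043 × 10^10 m
GM = 8.88 × 10^20 m³/s²
a³ = 6.01304 × 10^32 m³
GM/a³ = (8.88 × 10^20) / (6.01304 × 10^32) = 1.47679 × 10^-12 s⁻²
n = √(GM/a³) = 1.21523 × 10^-6 rad/s ≈ 1.215 × 10^-6 rad/s

Final answer: n = 1.215 × 10^-6 rad/s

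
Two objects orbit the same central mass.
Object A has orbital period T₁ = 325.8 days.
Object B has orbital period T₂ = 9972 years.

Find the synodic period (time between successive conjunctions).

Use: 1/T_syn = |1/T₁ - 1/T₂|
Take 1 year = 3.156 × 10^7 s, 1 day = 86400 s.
T₁ = 325.8 days = 2.81491 × 10^7 s
T₂ = 9972 years = 3.14716 × 10^11 s
1/T₁ = 3.55251 × 10^-8 s⁻¹
1/T₂ = 3.17746 × 10^-12 s⁻¹
|1/T₁ − 1/T₂| = 3.55219 × 10^-8 s⁻¹
T_syn = 1 / |1/T₁ − 1/T₂| = 2.81516 × 10^7 s ≈ 325.8 days

Final answer: T_syn = 325.8 days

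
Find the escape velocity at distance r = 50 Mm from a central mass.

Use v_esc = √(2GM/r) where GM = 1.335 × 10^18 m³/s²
r = 50 Mm = 5 × 10^7 m
GM = 1.335 × 10^18 m³/s²
2GM/r = 2 × (1.335 × 10^18) / (5 × 10^7) = 5.34 × 10^10 m²/s²
v_esc = √(2GM/r) = 231084 m/s ≈ 231.1 km/s

Final answer: 231.1 km/s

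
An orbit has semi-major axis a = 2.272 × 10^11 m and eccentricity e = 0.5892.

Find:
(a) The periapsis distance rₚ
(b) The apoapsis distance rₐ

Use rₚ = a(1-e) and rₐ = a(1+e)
a = 2.272 × 10^11 m
e = 0.5892:  1 − e = 0.4108,  1 + e = 1.5892
(a) rₚ = a(1 − e) = 2.272 × 10^11 m × 0.4108 = 9.33338 × 10^10 m ≈ 9.333 × 10^10 m
(b) rₐ = a(1 + e) = 2.272 × 10^11 m × 1.5892 = 3.61066 × 10^11 m ≈ 3.611 × 10^11 m

Final answer:
(a) rₚ = 9.333 × 10^10 m
(b) rₐ = 3.611 × 10^11 m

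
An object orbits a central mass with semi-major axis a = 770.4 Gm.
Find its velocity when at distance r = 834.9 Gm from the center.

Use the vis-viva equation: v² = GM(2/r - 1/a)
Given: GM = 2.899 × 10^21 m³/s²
a = 770.4 Gm = 7.704 × 10^11 m
r = 834.9 Gm = 8.349 × 10^11 m
GM = 2.899 × 10^21 m³/s²
2/r − 1/a = 2.3955 × 10^-12 − 1.29803 × 10^-12 = 1.09747 × 10^-12 m⁻¹
v² = GM (2/r − 1/a) = 3.18156 × 10^9 m²/s²
v = 56405.4 m/s ≈ 56.41 km/s

Final answer: 56.41 km/s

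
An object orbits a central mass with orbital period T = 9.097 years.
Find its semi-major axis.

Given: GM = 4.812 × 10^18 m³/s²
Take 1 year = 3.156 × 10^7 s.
T = 9.097 years = 2.87101 × 10^8 s
GM = 4.812 × 10^18 m³/s²
Kepler's third law: a³ = GM T² / (4π²)
T² = 8.24272 × 10^16 s²
a³ = (4.812 × 10^18) × (8.24272 × 10^16) / (4π²) = 1.0047 × 10^34 m³
a = (a³)^(1/3) = 2.1578 × 10^11 m ≈ 215.8 Gm

Final answer: 215.8 Gm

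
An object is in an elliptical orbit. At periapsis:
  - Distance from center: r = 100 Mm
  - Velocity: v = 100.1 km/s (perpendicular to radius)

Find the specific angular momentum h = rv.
r = 100 Mm = 1 × 10^8 m
v = 100.1 km/s = 100100 m/s
h = rv = 1 × 10^8 × 100100 = 1.001 × 10^13 m²/s ≈ 1.001 × 10^13 m²/s

Final answer: h = 1.001 × 10^13 m²/s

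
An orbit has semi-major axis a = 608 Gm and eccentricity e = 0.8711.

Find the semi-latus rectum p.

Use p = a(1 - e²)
a = 608 Gm = 6.08 × 10^11 m
e = 0.8711,  e² = 0.758815,  1 − e² = 0.241185
p = a(1 − e²) = 6.08 × 10^11 m × 0.241185 = 1.4664 × 10^11 m ≈ 146.6 Gm

Final answer: p = 146.6 Gm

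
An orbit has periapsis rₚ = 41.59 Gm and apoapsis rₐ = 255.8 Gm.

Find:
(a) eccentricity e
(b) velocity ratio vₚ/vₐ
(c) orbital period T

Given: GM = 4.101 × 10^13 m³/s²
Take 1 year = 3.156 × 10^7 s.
rₚ = 41.59 Gm = 4.159 × 10^10 m
rₐ = 255.8 Gm = 2.558 × 10^11 m
GM = 4.101 × 10^13 m³/s²
a = (rₚ + rₐ)/2 = 1.48695 × 10^11 m
e = (rₐ − rₚ)/(rₐ + rₚ) = (2.1421 × 10^11) / (2.9739 × 10^11) = 0.7203
(a) e = 0.7203 ≈ 0.7203
(b) vₚ/vₐ = rₐ/rₚ (angular momentum) = (2.558 × 10^11) / (4.159 × 10^10) = 6.15052 ≈ 6.151
(c) a³ = 3.28768 × 10^33 m³;  T = 2π √(a³/GM) = 2π × 8.95364 × 10^9 s = 5.62574 × 10^10 s ≈ 1783 years

Final answer:
(a) eccentricity e = 0.7203
(b) velocity ratio vₚ/vₐ = 6.151
(c) orbital period T = 1783 years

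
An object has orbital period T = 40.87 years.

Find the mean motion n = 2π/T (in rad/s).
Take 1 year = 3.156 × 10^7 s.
T = 40.87 years = 1.28986 × 10^9 s
n = 2π / (1.28986 × 10^9 s) = 4.87123 × 10^-9 rad/s ≈ 4.871 × 10^-9 rad/s

Final answer: n = 4.871 × 10^-9 rad/s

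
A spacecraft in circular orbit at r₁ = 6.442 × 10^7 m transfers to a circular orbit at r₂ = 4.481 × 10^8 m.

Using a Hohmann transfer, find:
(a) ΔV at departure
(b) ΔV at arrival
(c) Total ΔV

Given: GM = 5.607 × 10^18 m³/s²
r₁ = 6.442 × 10^7 m
r₂ = 4.481 × 10^8 m
GM = 5.607 × 10^18 m³/s²
Transfer ellipse: a_t = (r₁ + r₂)/2 = 2.5626 × 10^8 m
Circular speed at r₁: v₁ = √(GM/r₁) = 295022 m/s
Transfer speed at r₁ (periapsis): v₁ₜ = √(GM(2/r₁ − 1/a_t)) = 390123 m/s
(a) ΔV₁ = v₁ₜ − v₁ = 95101 m/s ≈ 95.1 km/s
Circular speed at r₂: v₂ = √(GM/r₂) = 111861 m/s
Transfer speed at r₂ (apoapsis): v₂ₜ = √(GM(2/r₂ − 1/a_t)) = 56085.1 m/s
(b) ΔV₂ = v₂ − v₂ₜ = 55775.6 m/s ≈ 55.78 km/s
(c) ΔV_total = ΔV₁ + ΔV₂ = 150877 m/s ≈ 150.9 km/s

Final answer:
(a) ΔV₁ = 95.1 km/s
(b) ΔV₂ = 55.78 km/s
(c) ΔV_total = 150.9 km/s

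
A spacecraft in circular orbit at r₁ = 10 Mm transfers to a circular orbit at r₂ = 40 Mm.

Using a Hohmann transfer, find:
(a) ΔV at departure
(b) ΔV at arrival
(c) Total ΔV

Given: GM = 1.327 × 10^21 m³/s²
r₁ = 10 Mm = 1 × 10^7 m
r₂ = 40 Mm = 4 × 10^7 m
GM = 1.327 × 10^21 m³/s²
Transfer ellipse: a_t = (r₁ + r₂)/2 = 2.5 × 10^7 m
Circular speed at r₁: v₁ = √(GM/r₁) = 1.15195 × 10^7 m/s
Transfer speed at r₁ (periapsis): v₁ₜ = √(GM(2/r₁ − 1/a_t)) = 1.45712 × 10^7 m/s
(a) ΔV₁ = v₁ₜ − v₁ = 3.05166 × 10^6 m/s ≈ 3052 km/s
Circular speed at r₂: v₂ = √(GM/r₂) = 5.75977 × 10^6 m/s
Transfer speed at r₂ (apoapsis): v₂ₜ = √(GM(2/r₂ − 1/a_t)) = 3.6428 × 10^6 m/s
(b) ΔV₂ = v₂ − v₂ₜ = 2.11697 × 10^6 m/s ≈ 2117 km/s
(c) ΔV_total = ΔV₁ + ΔV₂ = 5.16863 × 10^6 m/s ≈ 5169 km/s

Final answer:
(a) ΔV₁ = 3052 km/s
(b) ΔV₂ = 2117 km/s
(c) ΔV_total = 5169 km/s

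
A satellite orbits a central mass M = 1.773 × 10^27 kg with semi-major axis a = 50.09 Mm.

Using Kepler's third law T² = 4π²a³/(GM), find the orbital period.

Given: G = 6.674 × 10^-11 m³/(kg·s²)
M = 1.773 × 10^27 kg
GM = G × M = 6.674 × 10^-11 × 1.773 × 10^27 = 1.1833 × 10^17 m³/s²
a = 50.09 Mm = 5.009 × 10^7 m
a³ = 1.25676 × 10^23 m³
T = 2π √(a³/GM) = 2π √((1.25676 × 10^23) / (1.1833 × 10^17)) = 2π × 1030.57 s
T = 6475.29 s ≈ 1.799 hours

Final answer: 1.799 hours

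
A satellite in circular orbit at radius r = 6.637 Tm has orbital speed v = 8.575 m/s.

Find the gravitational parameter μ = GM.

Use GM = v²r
r = 6.637 Tm = 6.637 × 10^12 m
v = 8.575 m/s
v² = 73.5306 m²/s²
GM = v²r = 73.5306 × 6.637 × 10^12 = 4.88023 × 10^14 m³/s²
GM ≈ 4.88 × 10^14 m³/s²

Final answer: GM = 4.88 × 10^14 m³/s²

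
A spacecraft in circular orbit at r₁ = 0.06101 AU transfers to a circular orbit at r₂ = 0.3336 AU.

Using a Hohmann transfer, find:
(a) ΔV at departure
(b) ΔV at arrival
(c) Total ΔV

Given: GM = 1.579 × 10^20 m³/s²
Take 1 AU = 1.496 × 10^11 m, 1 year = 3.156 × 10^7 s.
r₁ = 0.06101 AU = 9.1271 × 10^9 m
r₂ = 0.3336 AU = 4.99066 × 10^10 m
GM = 1.579 × 10^20 m³/s²
Transfer ellipse: a_t = (r₁ + r₂)/2 = 2.95168 × 10^10 m
Circular speed at r₁: v₁ = √(GM/r₁) = 131530 m/s
Transfer speed at r₁ (periapsis): v₁ₜ = √(GM(2/r₁ − 1/a_t)) = 171029 m/s
(a) ΔV₁ = v₁ₜ − v₁ = 39498.6 m/s ≈ 8.333 AU/year
Circular speed at r₂: v₂ = √(GM/r₂) = 56248.7 m/s
Transfer speed at r₂ (apoapsis): v₂ₜ = √(GM(2/r₂ − 1/a_t)) = 31278.3 m/s
(b) ΔV₂ = v₂ − v₂ₜ = 24970.3 m/s ≈ 5.268 AU/year
(c) ΔV_total = ΔV₁ + ΔV₂ = 64468.9 m/s ≈ 13.6 AU/year

Final answer:
(a) ΔV₁ = 8.333 AU/year
(b) ΔV₂ = 5.268 AU/year
(c) ΔV_total = 13.6 AU/year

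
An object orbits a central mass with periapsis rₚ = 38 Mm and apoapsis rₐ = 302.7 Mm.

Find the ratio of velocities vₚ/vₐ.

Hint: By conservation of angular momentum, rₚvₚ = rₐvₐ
rₚ = 38 Mm = 3.8 × 10^7 m
rₐ = 302.7 Mm = 3.027 × 10^8 m
rₚvₚ = rₐvₐ  ⇒  vₚ/vₐ = rₐ/rₚ
vₚ/vₐ = (3.027 × 10^8) / (3.8 × 10^7) = 7.96579

Final answer: vₚ/vₐ = 7.966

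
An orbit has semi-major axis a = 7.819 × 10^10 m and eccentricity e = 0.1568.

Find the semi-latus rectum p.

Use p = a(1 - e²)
a = 7.819 × 10^10 m
e = 0.1568,  e² = 0.0245862,  1 − e² = 0.975414
p = a(1 − e²) = 7.819 × 10^10 m × 0.975414 = 7.62676 × 10^10 m ≈ 7.627 × 10^10 m

Final answer: p = 7.627 × 10^10 m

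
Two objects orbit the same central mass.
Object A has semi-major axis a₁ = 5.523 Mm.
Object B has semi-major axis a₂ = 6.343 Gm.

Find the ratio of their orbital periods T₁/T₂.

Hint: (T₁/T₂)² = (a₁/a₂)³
a₁ = 5.523 Mm = 5.523 × 10^6 m
a₂ = 6.343 Gm = 6.343 × 10^9 m
a₁/a₂ = 0.000870724
T₁/T₂ = (a₁/a₂)^(3/2) = (0.000870724)^1.5 = 2.56933 × 10^-5

Final answer: T₁/T₂ = 2.569 × 10^-5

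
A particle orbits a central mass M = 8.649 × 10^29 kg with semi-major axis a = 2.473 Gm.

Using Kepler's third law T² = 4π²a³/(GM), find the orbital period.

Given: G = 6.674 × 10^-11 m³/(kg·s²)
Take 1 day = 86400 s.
M = 8.649 × 10^29 kg
GM = G × M = 6.674 × 10^-11 × 8.649 × 10^29 = 5.77234 × 10^19 m³/s²
a = 2.473 Gm = 2.473 × 10^9 m
a³ = 1.51242 × 10^28 m³
T = 2π √(a³/GM) = 2π √((1.51242 × 10^28) / (5.77234 × 10^19)) = 2π × 16186.8 s
T = 101704 s ≈ 1.177 days

Final answer: 1.177 days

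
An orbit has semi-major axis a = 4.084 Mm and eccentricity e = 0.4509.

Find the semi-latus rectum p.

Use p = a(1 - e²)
a = 4.084 Mm = 4.084 × 10^6 m
e = 0.4509,  e² = 0.203311,  1 − e² = 0.796689
p = a(1 − e²) = 4.084 × 10^6 m × 0.796689 = 3.25368 × 10^6 m ≈ 3.254 Mm

Final answer: p = 3.254 Mm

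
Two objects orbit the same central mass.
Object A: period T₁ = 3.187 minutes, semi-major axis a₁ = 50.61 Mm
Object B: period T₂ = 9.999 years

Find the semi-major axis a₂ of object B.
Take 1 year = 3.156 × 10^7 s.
T₁ = 3.187 minutes = 191.22 s
T₂ = 9.999 years = 3.15568 × 10^8 s
a₁ = 50.61 Mm = 5.061 × 10^7 m
Kepler's third law: (T₂/T₁)² = (a₂/a₁)³  ⇒  a₂ = a₁ (T₂/T₁)^(2/3)
T₂/T₁ = 1.65029 × 10^6
(T₂/T₁)^(2/3) = 13965
a₂ = 5.061 × 10^7 m × 13965 = 7.06767 × 10^11 m ≈ 706.8 Gm

Final answer: a₂ = 706.8 Gm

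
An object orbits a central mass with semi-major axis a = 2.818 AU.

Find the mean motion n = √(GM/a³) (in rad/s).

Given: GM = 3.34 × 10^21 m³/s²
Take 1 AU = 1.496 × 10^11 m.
a = 2.818 AU = 4.21573 × 10^11 m
GM = 3.34 × 10^21 m³/s²
a³ = 7.49234 × 10^34 m³
GM/a³ = (3.34 × 10^21) / (7.49234 × 10^34) = 4.45788 × 10^-14 s⁻²
n = √(GM/a³) = 2.11137 × 10^-7 rad/s ≈ 2.111 × 10^-7 rad/s

Final answer: n = 2.111 × 10^-7 rad/s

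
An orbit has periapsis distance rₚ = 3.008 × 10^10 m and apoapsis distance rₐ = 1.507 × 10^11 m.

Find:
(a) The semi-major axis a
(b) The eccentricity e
rₚ = 3.008 × 10^10 m
rₐ = 1.507 × 10^11 m
(a) a = (rₚ + rₐ)/2 = 9.039 × 10^10 m ≈ 9.039 × 10^10 m
(b) e = (rₐ − rₚ)/(rₐ + rₚ) = (1.2062 × 10^11) / (1.8078 × 10^11) = 0.66722

Final answer:
(a) a = 9.039 × 10^10 m
(b) e = 0.6672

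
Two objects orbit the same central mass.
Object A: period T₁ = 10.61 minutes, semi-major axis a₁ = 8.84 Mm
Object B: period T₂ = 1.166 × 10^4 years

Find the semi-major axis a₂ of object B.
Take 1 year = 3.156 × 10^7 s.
T₁ = 10.61 minutes = 636.6 s
T₂ = 1.166 × 10^4 years = 3.6799 × 10^11 s
a₁ = 8.84 Mm = 8.84 × 10^6 m
Kepler's third law: (T₂/T₁)² = (a₂/a₁)³  ⇒  a₂ = a₁ (T₂/T₁)^(2/3)
T₂/T₁ = 5.78055 × 10^8
(T₂/T₁)^(2/3) = 693925
a₂ = 8.84 × 10^6 m × 693925 = 6.1343 × 10^12 m ≈ 6.134 Tm

Final answer: a₂ = 6.134 Tm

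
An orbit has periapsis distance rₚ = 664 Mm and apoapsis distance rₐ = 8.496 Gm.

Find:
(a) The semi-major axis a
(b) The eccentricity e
rₚ = 664 Mm = 6.64 × 10^8 m
rₐ = 8.496 Gm = 8.496 × 10^9 m
(a) a = (rₚ + rₐ)/2 = 4.58 × 10^9 m ≈ 4.58 Gm
(b) e = (rₐ − rₚ)/(rₐ + rₚ) = (7.832 × 10^9) / (9.16 × 10^9) = 0.855022

Final answer:
(a) a = 4.58 Gm
(b) e = 0.855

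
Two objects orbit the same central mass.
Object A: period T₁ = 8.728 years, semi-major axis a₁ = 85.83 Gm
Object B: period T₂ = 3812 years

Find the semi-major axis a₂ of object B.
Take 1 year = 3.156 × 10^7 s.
T₁ = 8.728 years = 2.75456 × 10^8 s
T₂ = 3812 years = 1.20307 × 10^11 s
a₁ = 85.83 Gm = 8.583 × 10^10 m
Kepler's third law: (T₂/T₁)² = (a₂/a₁)³  ⇒  a₂ = a₁ (T₂/T₁)^(2/3)
T₂/T₁ = 436.755
(T₂/T₁)^(2/3) = 57.565
a₂ = 8.583 × 10^10 m × 57.565 = 4.94081 × 10^12 m ≈ 4.941 Tm

Final answer: a₂ = 4.941 Tm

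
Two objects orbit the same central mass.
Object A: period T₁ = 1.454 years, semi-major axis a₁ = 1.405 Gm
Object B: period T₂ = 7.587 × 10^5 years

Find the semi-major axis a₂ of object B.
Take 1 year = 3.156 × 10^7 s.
T₁ = 1.454 years = 4.58882 × 10^7 s
T₂ = 7.587 × 10^5 years = 2.39446 × 10^13 s
a₁ = 1.405 Gm = 1.405 × 10^9 m
Kepler's third law: (T₂/T₁)² = (a₂/a₁)³  ⇒  a₂ = a₁ (T₂/T₁)^(2/3)
T₂/T₁ = 521802
(T₂/T₁)^(2/3) = 6481.42
a₂ = 1.405 × 10^9 m × 6481.42 = 9.1064 × 10^12 m ≈ 9.106 Tm

Final answer: a₂ = 9.106 Tm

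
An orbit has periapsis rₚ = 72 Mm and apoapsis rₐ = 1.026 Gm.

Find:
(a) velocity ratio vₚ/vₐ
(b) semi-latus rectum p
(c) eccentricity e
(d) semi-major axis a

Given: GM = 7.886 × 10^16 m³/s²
rₚ = 72 Mm = 7.2 × 10^7 m
rₐ = 1.026 Gm = 1.026 × 10^9 m
GM = 7.886 × 10^16 m³/s²
a = (rₚ + rₐ)/2 = 5.49 × 10^8 m
e = (rₐ − rₚ)/(rₐ + rₚ) = (9.54 × 10^8) / (1.098 × 10^9) = 0.868852
(a) vₚ/vₐ = rₐ/rₚ (angular momentum) = (1.026 × 10^9) / (7.2 × 10^7) = 14.25 ≈ 14.25
(b) 1 − e² = 0.245095;  p = a(1 − e²) = 5.49 × 10^8 × 0.245095 = 1.34557 × 10^8 m ≈ 134.6 Mm
(c) e = 0.868852 ≈ 0.8689
(d) a = 5.49 × 10^8 m ≈ 549 Mm

Final answer:
(a) velocity ratio vₚ/vₐ = 14.25
(b) semi-latus rectum p = 134.6 Mm
(c) eccentricity e = 0.8689
(d) semi-major axis a = 549 Mm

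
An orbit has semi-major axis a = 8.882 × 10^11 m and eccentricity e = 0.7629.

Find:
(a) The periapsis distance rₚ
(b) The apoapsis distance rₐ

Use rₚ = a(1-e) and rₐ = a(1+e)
a = 8.882 × 10^11 m
e = 0.7629:  1 − e = 0.2371,  1 + e = 1.7629
(a) rₚ = a(1 − e) = 8.882 × 10^11 m × 0.2371 = 2.10592 × 10^11 m ≈ 2.106 × 10^11 m
(b) rₐ = a(1 + e) = 8.882 × 10^11 m × 1.7629 = 1.56581 × 10^12 m ≈ 1.566 × 10^12 m

Final answer:
(a) rₚ = 2.106 × 10^11 m
(b) rₐ = 1.566 × 10^12 m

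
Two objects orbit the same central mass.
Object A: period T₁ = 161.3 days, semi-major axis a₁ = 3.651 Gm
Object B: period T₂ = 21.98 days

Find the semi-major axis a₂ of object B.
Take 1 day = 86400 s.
T₁ = 161.3 days = 1.39363 × 10^7 s
T₂ = 21.98 days = 1.89907 × 10^6 s
a₁ = 3.651 Gm = 3.651 × 10^9 m
Kepler's third law: (T₂/T₁)² = (a₂/a₁)³  ⇒  a₂ = a₁ (T₂/T₁)^(2/3)
T₂/T₁ = 0.136268
(T₂/T₁)^(2/3) = 0.264807
a₂ = 3.651 × 10^9 m × 0.264807 = 9.66809 × 10^8 m ≈ 966.8 Mm

Final answer: a₂ = 966.8 Mm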